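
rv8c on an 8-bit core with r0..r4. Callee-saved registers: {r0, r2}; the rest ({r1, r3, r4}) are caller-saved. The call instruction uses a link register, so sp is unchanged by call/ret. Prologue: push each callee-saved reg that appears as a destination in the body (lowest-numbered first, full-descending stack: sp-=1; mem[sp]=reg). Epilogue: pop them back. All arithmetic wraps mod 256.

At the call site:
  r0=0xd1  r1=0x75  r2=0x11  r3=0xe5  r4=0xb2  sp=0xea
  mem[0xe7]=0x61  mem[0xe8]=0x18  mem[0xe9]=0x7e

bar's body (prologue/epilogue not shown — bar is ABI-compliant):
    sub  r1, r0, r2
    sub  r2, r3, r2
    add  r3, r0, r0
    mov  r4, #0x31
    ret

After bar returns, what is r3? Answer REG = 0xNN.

prologue: push r2 -> mem[0xe9]=0x11, sp=0xe9
body[0] sub  r1, r0, r2 -> r1=0xc0
body[1] sub  r2, r3, r2 -> r2=0xd4
body[2] add  r3, r0, r0 -> r3=0xa2
body[3] mov  r4, #0x31 -> r4=0x31
epilogue: pop r2=0x11, sp=0xea
r3 is caller-saved -> body value

REG = 0xa2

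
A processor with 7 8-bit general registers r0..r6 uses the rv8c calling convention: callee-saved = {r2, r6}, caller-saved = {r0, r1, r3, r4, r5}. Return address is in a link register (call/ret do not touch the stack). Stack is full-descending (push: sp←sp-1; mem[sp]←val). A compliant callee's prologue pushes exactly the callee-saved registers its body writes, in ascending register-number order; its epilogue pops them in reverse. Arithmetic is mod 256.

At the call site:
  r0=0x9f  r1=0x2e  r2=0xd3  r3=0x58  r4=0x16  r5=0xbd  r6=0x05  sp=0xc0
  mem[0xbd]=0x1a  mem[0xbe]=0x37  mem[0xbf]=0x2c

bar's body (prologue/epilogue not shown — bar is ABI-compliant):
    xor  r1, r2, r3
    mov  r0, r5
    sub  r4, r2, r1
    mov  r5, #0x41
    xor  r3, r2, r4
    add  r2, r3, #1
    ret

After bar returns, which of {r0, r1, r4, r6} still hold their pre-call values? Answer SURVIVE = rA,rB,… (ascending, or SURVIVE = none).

prologue: push r2 → mem[0xbf]=0xd3, sp=0xbf
body[0] xor  r1, r2, r3 → r1=0x8b
body[1] mov  r0, r5 → r0=0xbd
body[2] sub  r4, r2, r1 → r4=0x48
body[3] mov  r5, #0x41 → r5=0x41
body[4] xor  r3, r2, r4 → r3=0x9b
body[5] add  r2, r3, #1 → r2=0x9c
epilogue: pop r2=0xd3, sp=0xc0
r0: caller-saved, written=True
r1: caller-saved, written=True
r4: caller-saved, written=True
r6: callee-saved, written=False

SURVIVE = r6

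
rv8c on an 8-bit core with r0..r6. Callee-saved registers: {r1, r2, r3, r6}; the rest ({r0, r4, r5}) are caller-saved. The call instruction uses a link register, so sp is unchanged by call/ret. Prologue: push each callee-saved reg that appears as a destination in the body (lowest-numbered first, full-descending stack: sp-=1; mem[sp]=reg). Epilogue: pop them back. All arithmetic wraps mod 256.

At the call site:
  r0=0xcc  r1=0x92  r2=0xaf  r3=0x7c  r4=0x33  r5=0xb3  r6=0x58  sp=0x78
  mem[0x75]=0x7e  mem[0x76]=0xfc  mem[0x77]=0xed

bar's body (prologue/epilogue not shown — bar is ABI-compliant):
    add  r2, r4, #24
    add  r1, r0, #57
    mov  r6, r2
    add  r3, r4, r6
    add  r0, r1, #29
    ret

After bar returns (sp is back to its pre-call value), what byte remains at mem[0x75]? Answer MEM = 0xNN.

prologue: push r1 -> mem[0x77]=0x92, sp=0x77
prologue: push r2 -> mem[0x76]=0xaf, sp=0x76
prologue: push r3 -> mem[0x75]=0x7c, sp=0x75
prologue: push r6 -> mem[0x74]=0x58, sp=0x74
body[0] add  r2, r4, #24 -> r2=0x4b
body[1] add  r1, r0, #57 -> r1=0x05
body[2] mov  r6, r2 -> r6=0x4b
body[3] add  r3, r4, r6 -> r3=0x7e
body[4] add  r0, r1, #29 -> r0=0x22
epilogue: pop r6=0x58, sp=0x75
epilogue: pop r3=0x7c, sp=0x76
epilogue: pop r2=0xaf, sp=0x77
epilogue: pop r1=0x92, sp=0x78
prologue pushed ['r1', 'r2', 'r3', 'r6'] at ['0x77', '0x76', '0x75', '0x74']

MEM = 0x7c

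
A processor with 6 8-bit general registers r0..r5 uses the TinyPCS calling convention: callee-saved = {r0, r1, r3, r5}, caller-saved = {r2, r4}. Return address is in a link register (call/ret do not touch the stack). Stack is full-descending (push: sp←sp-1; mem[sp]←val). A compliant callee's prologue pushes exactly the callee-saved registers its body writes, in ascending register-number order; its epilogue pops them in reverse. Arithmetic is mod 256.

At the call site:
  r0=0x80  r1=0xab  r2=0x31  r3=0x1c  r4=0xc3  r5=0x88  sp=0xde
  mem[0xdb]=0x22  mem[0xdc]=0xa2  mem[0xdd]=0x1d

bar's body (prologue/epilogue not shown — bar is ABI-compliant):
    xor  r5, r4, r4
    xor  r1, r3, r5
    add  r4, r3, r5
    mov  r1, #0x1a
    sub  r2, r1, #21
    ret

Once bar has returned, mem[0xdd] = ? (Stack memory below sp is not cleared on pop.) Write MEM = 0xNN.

prologue: push r1 → mem[0xdd]=0xab, sp=0xdd
prologue: push r5 → mem[0xdc]=0x88, sp=0xdc
body[0] xor  r5, r4, r4 → r5=0x00
body[1] xor  r1, r3, r5 → r1=0x1c
body[2] add  r4, r3, r5 → r4=0x1c
body[3] mov  r1, #0x1a → r1=0x1a
body[4] sub  r2, r1, #21 → r2=0x05
epilogue: pop r5=0x88, sp=0xdd
epilogue: pop r1=0xab, sp=0xde
prologue pushed ['r1', 'r5'] at ['0xdd', '0xdc']

MEM = 0xab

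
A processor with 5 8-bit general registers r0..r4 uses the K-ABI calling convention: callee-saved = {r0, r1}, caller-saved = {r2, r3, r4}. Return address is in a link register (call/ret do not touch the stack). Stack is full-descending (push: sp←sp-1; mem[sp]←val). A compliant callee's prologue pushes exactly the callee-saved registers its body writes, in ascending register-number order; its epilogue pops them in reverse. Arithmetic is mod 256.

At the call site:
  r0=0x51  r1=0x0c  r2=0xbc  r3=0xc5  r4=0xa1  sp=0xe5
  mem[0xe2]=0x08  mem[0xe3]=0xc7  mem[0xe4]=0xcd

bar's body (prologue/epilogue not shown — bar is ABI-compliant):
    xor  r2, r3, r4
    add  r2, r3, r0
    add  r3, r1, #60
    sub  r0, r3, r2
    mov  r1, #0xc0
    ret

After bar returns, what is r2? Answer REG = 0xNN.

REG = 0x16

prologue: push r0 → mem[0xe4]=0x51, sp=0xe4
prologue: push r1 → mem[0xe3]=0x0c, sp=0xe3
body[0] xor  r2, r3, r4 → r2=0x64
body[1] add  r2, r3, r0 → r2=0x16
body[2] add  r3, r1, #60 → r3=0x48
body[3] sub  r0, r3, r2 → r0=0x32
body[4] mov  r1, #0xc0 → r1=0xc0
epilogue: pop r1=0x0c, sp=0xe4
epilogue: pop r0=0x51, sp=0xe5
r2 is caller-saved → body value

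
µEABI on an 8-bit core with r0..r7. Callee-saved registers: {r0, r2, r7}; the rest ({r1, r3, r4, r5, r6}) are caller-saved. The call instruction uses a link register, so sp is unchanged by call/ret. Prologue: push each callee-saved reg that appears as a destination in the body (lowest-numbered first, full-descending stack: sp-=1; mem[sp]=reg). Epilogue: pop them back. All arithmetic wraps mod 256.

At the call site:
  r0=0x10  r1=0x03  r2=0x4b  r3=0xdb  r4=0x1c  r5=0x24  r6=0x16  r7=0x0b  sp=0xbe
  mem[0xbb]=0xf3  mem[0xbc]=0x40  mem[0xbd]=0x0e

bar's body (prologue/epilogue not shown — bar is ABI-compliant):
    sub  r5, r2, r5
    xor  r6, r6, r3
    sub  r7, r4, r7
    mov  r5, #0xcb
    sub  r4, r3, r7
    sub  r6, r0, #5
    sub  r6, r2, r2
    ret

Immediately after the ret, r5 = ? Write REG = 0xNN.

REG = 0xcb

prologue: push r7 → mem[0xbd]=0x0b, sp=0xbd
body[0] sub  r5, r2, r5 → r5=0x27
body[1] xor  r6, r6, r3 → r6=0xcd
body[2] sub  r7, r4, r7 → r7=0x11
body[3] mov  r5, #0xcb → r5=0xcb
body[4] sub  r4, r3, r7 → r4=0xca
body[5] sub  r6, r0, #5 → r6=0x0b
body[6] sub  r6, r2, r2 → r6=0x00
epilogue: pop r7=0x0b, sp=0xbe
r5 is caller-saved → body value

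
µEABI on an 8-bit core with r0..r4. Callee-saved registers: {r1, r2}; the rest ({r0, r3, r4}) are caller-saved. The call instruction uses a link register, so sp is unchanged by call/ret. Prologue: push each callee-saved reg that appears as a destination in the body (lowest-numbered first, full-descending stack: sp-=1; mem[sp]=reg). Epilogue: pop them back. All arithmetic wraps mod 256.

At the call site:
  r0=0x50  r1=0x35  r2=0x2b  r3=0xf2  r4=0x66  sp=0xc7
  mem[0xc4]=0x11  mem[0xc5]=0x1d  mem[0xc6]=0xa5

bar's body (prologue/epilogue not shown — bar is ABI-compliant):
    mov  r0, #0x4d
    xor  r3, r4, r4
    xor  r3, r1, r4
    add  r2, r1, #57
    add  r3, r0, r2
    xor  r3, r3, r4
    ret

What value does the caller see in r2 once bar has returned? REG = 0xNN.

REG = 0x2b

prologue: push r2 -> mem[0xc6]=0x2b, sp=0xc6
body[0] mov  r0, #0x4d -> r0=0x4d
body[1] xor  r3, r4, r4 -> r3=0x00
body[2] xor  r3, r1, r4 -> r3=0x53
body[3] add  r2, r1, #57 -> r2=0x6e
body[4] add  r3, r0, r2 -> r3=0xbb
body[5] xor  r3, r3, r4 -> r3=0xdd
epilogue: pop r2=0x2b, sp=0xc7
r2 is callee-saved -> restored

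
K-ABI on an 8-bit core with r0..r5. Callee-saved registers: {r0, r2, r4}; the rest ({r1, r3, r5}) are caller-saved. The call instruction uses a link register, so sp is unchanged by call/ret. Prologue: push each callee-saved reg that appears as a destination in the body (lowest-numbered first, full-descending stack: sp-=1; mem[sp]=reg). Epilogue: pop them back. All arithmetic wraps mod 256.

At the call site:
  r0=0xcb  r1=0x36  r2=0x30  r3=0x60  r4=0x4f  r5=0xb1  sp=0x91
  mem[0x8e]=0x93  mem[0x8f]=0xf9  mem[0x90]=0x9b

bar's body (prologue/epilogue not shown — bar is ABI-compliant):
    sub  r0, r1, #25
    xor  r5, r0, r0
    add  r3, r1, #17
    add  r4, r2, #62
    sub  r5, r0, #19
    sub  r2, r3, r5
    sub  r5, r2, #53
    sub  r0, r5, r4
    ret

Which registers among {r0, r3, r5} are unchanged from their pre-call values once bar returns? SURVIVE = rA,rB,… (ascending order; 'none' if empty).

prologue: push r0 -> mem[0x90]=0xcb, sp=0x90
prologue: push r2 -> mem[0x8f]=0x30, sp=0x8f
prologue: push r4 -> mem[0x8e]=0x4f, sp=0x8e
body[0] sub  r0, r1, #25 -> r0=0x1d
body[1] xor  r5, r0, r0 -> r5=0x00
body[2] add  r3, r1, #17 -> r3=0x47
body[3] add  r4, r2, #62 -> r4=0x6e
body[4] sub  r5, r0, #19 -> r5=0x0a
body[5] sub  r2, r3, r5 -> r2=0x3d
body[6] sub  r5, r2, #53 -> r5=0x08
body[7] sub  r0, r5, r4 -> r0=0x9a
epilogue: pop r4=0x4f, sp=0x8f
epilogue: pop r2=0x30, sp=0x90
epilogue: pop r0=0xcb, sp=0x91
r0: callee-saved, written=True
r3: caller-saved, written=True
r5: caller-saved, written=True

SURVIVE = r0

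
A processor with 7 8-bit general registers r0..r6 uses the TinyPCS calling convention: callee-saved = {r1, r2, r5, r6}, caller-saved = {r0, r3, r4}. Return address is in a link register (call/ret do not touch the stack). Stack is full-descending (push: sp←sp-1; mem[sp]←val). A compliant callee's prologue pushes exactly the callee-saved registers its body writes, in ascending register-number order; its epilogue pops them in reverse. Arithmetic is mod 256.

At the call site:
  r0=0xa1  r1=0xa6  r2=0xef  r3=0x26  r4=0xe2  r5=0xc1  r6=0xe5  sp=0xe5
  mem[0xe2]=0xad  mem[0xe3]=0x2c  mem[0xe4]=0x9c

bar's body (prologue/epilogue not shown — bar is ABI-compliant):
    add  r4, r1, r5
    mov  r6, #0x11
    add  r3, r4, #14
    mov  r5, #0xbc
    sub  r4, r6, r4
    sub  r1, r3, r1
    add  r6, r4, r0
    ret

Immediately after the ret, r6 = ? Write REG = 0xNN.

REG = 0xe5

prologue: push r1 -> mem[0xe4]=0xa6, sp=0xe4
prologue: push r5 -> mem[0xe3]=0xc1, sp=0xe3
prologue: push r6 -> mem[0xe2]=0xe5, sp=0xe2
body[0] add  r4, r1, r5 -> r4=0x67
body[1] mov  r6, #0x11 -> r6=0x11
body[2] add  r3, r4, #14 -> r3=0x75
body[3] mov  r5, #0xbc -> r5=0xbc
body[4] sub  r4, r6, r4 -> r4=0xaa
body[5] sub  r1, r3, r1 -> r1=0xcf
body[6] add  r6, r4, r0 -> r6=0x4b
epilogue: pop r6=0xe5, sp=0xe3
epilogue: pop r5=0xc1, sp=0xe4
epilogue: pop r1=0xa6, sp=0xe5
r6 is callee-saved -> restored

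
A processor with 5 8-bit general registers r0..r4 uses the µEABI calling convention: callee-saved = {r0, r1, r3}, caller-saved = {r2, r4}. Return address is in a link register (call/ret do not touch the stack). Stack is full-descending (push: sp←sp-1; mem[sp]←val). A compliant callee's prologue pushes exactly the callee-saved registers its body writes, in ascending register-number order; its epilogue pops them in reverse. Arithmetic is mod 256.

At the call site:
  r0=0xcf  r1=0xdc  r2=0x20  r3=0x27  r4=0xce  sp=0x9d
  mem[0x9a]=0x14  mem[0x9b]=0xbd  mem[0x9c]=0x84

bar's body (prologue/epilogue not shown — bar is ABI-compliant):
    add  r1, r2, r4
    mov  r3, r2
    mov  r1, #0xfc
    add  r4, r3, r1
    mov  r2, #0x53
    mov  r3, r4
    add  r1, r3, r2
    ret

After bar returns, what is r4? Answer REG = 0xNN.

prologue: push r1 -> mem[0x9c]=0xdc, sp=0x9c
prologue: push r3 -> mem[0x9b]=0x27, sp=0x9b
body[0] add  r1, r2, r4 -> r1=0xee
body[1] mov  r3, r2 -> r3=0x20
body[2] mov  r1, #0xfc -> r1=0xfc
body[3] add  r4, r3, r1 -> r4=0x1c
body[4] mov  r2, #0x53 -> r2=0x53
body[5] mov  r3, r4 -> r3=0x1c
body[6] add  r1, r3, r2 -> r1=0x6f
epilogue: pop r3=0x27, sp=0x9c
epilogue: pop r1=0xdc, sp=0x9d
r4 is caller-saved -> body value

REG = 0x1c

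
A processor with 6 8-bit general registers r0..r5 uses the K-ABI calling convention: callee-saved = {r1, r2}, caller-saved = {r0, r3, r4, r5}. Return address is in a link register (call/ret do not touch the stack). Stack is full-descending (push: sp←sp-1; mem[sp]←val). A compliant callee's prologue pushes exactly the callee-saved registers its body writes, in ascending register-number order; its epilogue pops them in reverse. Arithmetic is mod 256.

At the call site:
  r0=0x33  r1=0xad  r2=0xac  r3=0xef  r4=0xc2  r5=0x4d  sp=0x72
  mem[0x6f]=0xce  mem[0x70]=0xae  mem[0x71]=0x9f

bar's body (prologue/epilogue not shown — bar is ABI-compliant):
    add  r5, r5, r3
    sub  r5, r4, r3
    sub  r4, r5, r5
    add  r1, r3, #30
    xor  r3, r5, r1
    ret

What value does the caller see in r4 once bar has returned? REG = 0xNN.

REG = 0x00

prologue: push r1 → mem[0x71]=0xad, sp=0x71
body[0] add  r5, r5, r3 → r5=0x3c
body[1] sub  r5, r4, r3 → r5=0xd3
body[2] sub  r4, r5, r5 → r4=0x00
body[3] add  r1, r3, #30 → r1=0x0d
body[4] xor  r3, r5, r1 → r3=0xde
epilogue: pop r1=0xad, sp=0x72
r4 is caller-saved → body value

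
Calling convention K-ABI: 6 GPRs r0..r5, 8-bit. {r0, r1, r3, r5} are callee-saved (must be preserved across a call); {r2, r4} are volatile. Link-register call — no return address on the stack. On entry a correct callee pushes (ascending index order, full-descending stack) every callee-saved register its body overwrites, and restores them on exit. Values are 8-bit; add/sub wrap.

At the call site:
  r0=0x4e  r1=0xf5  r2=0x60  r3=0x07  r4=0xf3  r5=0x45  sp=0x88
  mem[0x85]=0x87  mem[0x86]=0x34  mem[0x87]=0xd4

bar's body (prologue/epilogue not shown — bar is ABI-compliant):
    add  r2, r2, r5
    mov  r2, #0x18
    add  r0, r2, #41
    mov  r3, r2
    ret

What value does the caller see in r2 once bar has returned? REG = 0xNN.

prologue: push r0 → mem[0x87]=0x4e, sp=0x87
prologue: push r3 → mem[0x86]=0x07, sp=0x86
body[0] add  r2, r2, r5 → r2=0xa5
body[1] mov  r2, #0x18 → r2=0x18
body[2] add  r0, r2, #41 → r0=0x41
body[3] mov  r3, r2 → r3=0x18
epilogue: pop r3=0x07, sp=0x87
epilogue: pop r0=0x4e, sp=0x88
r2 is caller-saved → body value

REG = 0x18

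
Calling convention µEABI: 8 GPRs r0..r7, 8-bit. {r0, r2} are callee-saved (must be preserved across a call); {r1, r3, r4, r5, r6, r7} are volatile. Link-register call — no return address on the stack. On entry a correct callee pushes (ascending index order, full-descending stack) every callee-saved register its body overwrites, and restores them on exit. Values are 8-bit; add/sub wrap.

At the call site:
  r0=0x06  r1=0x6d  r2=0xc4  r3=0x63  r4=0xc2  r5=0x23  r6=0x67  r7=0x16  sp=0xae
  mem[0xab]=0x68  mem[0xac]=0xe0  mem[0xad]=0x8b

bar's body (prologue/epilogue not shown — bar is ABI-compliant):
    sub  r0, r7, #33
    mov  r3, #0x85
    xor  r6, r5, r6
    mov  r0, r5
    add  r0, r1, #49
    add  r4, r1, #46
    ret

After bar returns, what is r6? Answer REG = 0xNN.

REG = 0x44

prologue: push r0 → mem[0xad]=0x06, sp=0xad
body[0] sub  r0, r7, #33 → r0=0xf5
body[1] mov  r3, #0x85 → r3=0x85
body[2] xor  r6, r5, r6 → r6=0x44
body[3] mov  r0, r5 → r0=0x23
body[4] add  r0, r1, #49 → r0=0x9e
body[5] add  r4, r1, #46 → r4=0x9b
epilogue: pop r0=0x06, sp=0xae
r6 is caller-saved → body value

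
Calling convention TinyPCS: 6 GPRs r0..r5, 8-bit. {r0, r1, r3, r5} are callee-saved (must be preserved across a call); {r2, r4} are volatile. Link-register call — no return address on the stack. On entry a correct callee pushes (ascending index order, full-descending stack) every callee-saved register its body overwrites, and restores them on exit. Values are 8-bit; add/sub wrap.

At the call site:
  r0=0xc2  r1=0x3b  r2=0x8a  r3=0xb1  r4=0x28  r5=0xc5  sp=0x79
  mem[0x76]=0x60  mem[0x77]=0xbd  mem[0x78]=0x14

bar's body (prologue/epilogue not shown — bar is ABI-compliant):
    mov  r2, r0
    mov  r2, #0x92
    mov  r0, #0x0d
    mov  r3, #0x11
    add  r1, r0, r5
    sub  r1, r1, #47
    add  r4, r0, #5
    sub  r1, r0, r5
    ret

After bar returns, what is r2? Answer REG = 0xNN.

REG = 0x92

prologue: push r0 -> mem[0x78]=0xc2, sp=0x78
prologue: push r1 -> mem[0x77]=0x3b, sp=0x77
prologue: push r3 -> mem[0x76]=0xb1, sp=0x76
body[0] mov  r2, r0 -> r2=0xc2
body[1] mov  r2, #0x92 -> r2=0x92
body[2] mov  r0, #0x0d -> r0=0x0d
body[3] mov  r3, #0x11 -> r3=0x11
body[4] add  r1, r0, r5 -> r1=0xd2
body[5] sub  r1, r1, #47 -> r1=0xa3
body[6] add  r4, r0, #5 -> r4=0x12
body[7] sub  r1, r0, r5 -> r1=0x48
epilogue: pop r3=0xb1, sp=0x77
epilogue: pop r1=0x3b, sp=0x78
epilogue: pop r0=0xc2, sp=0x79
r2 is caller-saved -> body value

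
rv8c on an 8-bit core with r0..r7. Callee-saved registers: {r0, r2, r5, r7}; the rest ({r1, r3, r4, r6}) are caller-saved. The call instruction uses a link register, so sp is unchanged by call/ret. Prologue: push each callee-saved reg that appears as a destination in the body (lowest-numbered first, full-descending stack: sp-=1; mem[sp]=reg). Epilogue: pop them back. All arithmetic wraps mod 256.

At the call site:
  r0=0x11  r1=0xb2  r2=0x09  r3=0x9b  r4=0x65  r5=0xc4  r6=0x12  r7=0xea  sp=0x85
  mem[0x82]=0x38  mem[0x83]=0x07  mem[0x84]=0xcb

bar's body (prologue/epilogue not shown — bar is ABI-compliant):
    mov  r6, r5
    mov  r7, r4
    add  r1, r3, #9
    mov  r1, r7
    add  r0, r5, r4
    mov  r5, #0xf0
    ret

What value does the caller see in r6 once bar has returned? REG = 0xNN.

prologue: push r0 -> mem[0x84]=0x11, sp=0x84
prologue: push r5 -> mem[0x83]=0xc4, sp=0x83
prologue: push r7 -> mem[0x82]=0xea, sp=0x82
body[0] mov  r6, r5 -> r6=0xc4
body[1] mov  r7, r4 -> r7=0x65
body[2] add  r1, r3, #9 -> r1=0xa4
body[3] mov  r1, r7 -> r1=0x65
body[4] add  r0, r5, r4 -> r0=0x29
body[5] mov  r5, #0xf0 -> r5=0xf0
epilogue: pop r7=0xea, sp=0x83
epilogue: pop r5=0xc4, sp=0x84
epilogue: pop r0=0x11, sp=0x85
r6 is caller-saved -> body value

REG = 0xc4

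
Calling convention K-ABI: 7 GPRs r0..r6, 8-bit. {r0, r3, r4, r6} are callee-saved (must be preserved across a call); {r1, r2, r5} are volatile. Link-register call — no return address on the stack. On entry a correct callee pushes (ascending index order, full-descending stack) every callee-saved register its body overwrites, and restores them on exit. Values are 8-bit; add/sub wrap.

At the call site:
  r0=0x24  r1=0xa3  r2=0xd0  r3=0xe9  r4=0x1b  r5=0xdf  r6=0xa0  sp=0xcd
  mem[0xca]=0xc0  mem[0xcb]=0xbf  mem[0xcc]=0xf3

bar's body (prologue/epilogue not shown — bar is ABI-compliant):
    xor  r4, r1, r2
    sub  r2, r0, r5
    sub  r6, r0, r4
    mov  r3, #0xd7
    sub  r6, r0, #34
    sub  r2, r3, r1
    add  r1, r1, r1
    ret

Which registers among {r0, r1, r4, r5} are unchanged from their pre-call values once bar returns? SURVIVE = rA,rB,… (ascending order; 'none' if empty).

prologue: push r3 -> mem[0xcc]=0xe9, sp=0xcc
prologue: push r4 -> mem[0xcb]=0x1b, sp=0xcb
prologue: push r6 -> mem[0xca]=0xa0, sp=0xca
body[0] xor  r4, r1, r2 -> r4=0x73
body[1] sub  r2, r0, r5 -> r2=0x45
body[2] sub  r6, r0, r4 -> r6=0xb1
body[3] mov  r3, #0xd7 -> r3=0xd7
body[4] sub  r6, r0, #34 -> r6=0x02
body[5] sub  r2, r3, r1 -> r2=0x34
body[6] add  r1, r1, r1 -> r1=0x46
epilogue: pop r6=0xa0, sp=0xcb
epilogue: pop r4=0x1b, sp=0xcc
epilogue: pop r3=0xe9, sp=0xcd
r0: callee-saved, written=False
r1: caller-saved, written=True
r4: callee-saved, written=True
r5: caller-saved, written=False

SURVIVE = r0,r4,r5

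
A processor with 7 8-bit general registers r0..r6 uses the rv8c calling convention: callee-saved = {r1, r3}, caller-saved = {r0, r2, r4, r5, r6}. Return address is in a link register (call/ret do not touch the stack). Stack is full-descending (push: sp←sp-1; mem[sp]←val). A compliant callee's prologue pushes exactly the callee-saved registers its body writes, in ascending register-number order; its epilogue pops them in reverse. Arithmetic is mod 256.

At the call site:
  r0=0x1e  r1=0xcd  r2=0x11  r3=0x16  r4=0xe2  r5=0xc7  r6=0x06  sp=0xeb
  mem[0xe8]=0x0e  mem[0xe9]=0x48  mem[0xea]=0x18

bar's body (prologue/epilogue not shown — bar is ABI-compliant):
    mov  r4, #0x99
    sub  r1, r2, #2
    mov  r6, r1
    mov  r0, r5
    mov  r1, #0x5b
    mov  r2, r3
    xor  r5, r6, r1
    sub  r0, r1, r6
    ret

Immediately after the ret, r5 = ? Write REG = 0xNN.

prologue: push r1 → mem[0xea]=0xcd, sp=0xea
body[0] mov  r4, #0x99 → r4=0x99
body[1] sub  r1, r2, #2 → r1=0x0f
body[2] mov  r6, r1 → r6=0x0f
body[3] mov  r0, r5 → r0=0xc7
body[4] mov  r1, #0x5b → r1=0x5b
body[5] mov  r2, r3 → r2=0x16
body[6] xor  r5, r6, r1 → r5=0x54
body[7] sub  r0, r1, r6 → r0=0x4c
epilogue: pop r1=0xcd, sp=0xeb
r5 is caller-saved → body value

REG = 0x54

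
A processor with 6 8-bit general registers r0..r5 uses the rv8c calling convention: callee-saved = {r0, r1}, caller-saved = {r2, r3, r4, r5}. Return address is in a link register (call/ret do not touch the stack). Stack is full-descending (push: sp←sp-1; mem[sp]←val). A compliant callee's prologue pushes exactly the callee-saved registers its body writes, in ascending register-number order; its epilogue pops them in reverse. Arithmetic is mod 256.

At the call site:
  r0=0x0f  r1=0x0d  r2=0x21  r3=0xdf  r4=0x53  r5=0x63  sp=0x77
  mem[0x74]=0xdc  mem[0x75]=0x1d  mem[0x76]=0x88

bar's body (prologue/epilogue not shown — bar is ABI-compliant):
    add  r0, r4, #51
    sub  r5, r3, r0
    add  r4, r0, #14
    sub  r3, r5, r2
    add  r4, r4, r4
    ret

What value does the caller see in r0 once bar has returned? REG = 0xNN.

prologue: push r0 -> mem[0x76]=0x0f, sp=0x76
body[0] add  r0, r4, #51 -> r0=0x86
body[1] sub  r5, r3, r0 -> r5=0x59
body[2] add  r4, r0, #14 -> r4=0x94
body[3] sub  r3, r5, r2 -> r3=0x38
body[4] add  r4, r4, r4 -> r4=0x28
epilogue: pop r0=0x0f, sp=0x77
r0 is callee-saved -> restored

REG = 0x0f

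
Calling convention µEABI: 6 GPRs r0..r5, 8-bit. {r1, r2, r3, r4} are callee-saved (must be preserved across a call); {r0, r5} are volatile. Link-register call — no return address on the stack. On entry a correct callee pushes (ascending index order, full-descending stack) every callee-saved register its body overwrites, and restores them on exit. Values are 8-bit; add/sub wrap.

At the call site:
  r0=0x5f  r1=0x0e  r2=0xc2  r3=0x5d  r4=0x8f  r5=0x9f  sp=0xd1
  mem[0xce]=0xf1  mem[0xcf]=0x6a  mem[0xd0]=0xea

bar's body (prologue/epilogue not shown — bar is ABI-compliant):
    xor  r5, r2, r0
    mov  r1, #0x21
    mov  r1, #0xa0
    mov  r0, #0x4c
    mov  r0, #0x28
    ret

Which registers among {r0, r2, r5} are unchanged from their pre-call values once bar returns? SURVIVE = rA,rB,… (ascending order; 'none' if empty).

prologue: push r1 → mem[0xd0]=0x0e, sp=0xd0
body[0] xor  r5, r2, r0 → r5=0x9d
body[1] mov  r1, #0x21 → r1=0x21
body[2] mov  r1, #0xa0 → r1=0xa0
body[3] mov  r0, #0x4c → r0=0x4c
body[4] mov  r0, #0x28 → r0=0x28
epilogue: pop r1=0x0e, sp=0xd1
r0: caller-saved, written=True
r2: callee-saved, written=False
r5: caller-saved, written=True

SURVIVE = r2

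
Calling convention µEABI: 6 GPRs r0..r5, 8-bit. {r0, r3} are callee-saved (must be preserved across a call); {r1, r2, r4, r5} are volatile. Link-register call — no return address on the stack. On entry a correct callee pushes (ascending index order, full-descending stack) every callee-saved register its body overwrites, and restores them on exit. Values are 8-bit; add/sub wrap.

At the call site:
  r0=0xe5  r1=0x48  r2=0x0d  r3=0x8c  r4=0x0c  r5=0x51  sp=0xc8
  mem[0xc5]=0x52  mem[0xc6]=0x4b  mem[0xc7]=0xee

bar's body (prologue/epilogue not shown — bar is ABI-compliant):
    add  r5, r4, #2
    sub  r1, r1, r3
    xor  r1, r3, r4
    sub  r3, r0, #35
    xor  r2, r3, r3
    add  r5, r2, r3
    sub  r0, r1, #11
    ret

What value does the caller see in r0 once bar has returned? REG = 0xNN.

prologue: push r0 → mem[0xc7]=0xe5, sp=0xc7
prologue: push r3 → mem[0xc6]=0x8c, sp=0xc6
body[0] add  r5, r4, #2 → r5=0x0e
body[1] sub  r1, r1, r3 → r1=0xbc
body[2] xor  r1, r3, r4 → r1=0x80
body[3] sub  r3, r0, #35 → r3=0xc2
body[4] xor  r2, r3, r3 → r2=0x00
body[5] add  r5, r2, r3 → r5=0xc2
body[6] sub  r0, r1, #11 → r0=0x75
epilogue: pop r3=0x8c, sp=0xc7
epilogue: pop r0=0xe5, sp=0xc8
r0 is callee-saved → restored

REG = 0xe5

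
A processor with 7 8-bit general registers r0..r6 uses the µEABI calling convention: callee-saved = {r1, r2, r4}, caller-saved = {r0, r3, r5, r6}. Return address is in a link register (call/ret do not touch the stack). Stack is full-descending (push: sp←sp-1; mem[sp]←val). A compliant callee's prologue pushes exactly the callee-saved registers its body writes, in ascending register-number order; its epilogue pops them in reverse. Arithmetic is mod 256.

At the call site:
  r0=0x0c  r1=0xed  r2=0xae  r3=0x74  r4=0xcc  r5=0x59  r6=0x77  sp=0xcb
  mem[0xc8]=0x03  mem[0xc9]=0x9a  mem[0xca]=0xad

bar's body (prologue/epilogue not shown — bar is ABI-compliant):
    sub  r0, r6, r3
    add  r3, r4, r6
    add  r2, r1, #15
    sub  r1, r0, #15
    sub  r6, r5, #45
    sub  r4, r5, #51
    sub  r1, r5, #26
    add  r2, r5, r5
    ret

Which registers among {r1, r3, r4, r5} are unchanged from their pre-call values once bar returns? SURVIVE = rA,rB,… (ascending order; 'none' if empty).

prologue: push r1 → mem[0xca]=0xed, sp=0xca
prologue: push r2 → mem[0xc9]=0xae, sp=0xc9
prologue: push r4 → mem[0xc8]=0xcc, sp=0xc8
body[0] sub  r0, r6, r3 → r0=0x03
body[1] add  r3, r4, r6 → r3=0x43
body[2] add  r2, r1, #15 → r2=0xfc
body[3] sub  r1, r0, #15 → r1=0xf4
body[4] sub  r6, r5, #45 → r6=0x2c
body[5] sub  r4, r5, #51 → r4=0x26
body[6] sub  r1, r5, #26 → r1=0x3f
body[7] add  r2, r5, r5 → r2=0xb2
epilogue: pop r4=0xcc, sp=0xc9
epilogue: pop r2=0xae, sp=0xca
epilogue: pop r1=0xed, sp=0xcb
r1: callee-saved, written=True
r3: caller-saved, written=True
r4: callee-saved, written=True
r5: caller-saved, written=False

SURVIVE = r1,r4,r5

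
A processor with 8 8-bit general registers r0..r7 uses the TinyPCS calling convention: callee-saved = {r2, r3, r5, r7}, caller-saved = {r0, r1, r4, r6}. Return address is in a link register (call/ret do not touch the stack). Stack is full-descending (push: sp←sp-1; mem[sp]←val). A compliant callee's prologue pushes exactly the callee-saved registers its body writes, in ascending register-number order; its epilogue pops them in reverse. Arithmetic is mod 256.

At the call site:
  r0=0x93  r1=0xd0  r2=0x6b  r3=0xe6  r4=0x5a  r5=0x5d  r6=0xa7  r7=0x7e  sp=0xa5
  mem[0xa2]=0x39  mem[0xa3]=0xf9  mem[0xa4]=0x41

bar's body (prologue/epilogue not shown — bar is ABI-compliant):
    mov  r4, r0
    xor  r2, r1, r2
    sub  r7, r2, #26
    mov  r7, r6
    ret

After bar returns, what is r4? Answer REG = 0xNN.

prologue: push r2 -> mem[0xa4]=0x6b, sp=0xa4
prologue: push r7 -> mem[0xa3]=0x7e, sp=0xa3
body[0] mov  r4, r0 -> r4=0x93
body[1] xor  r2, r1, r2 -> r2=0xbb
body[2] sub  r7, r2, #26 -> r7=0xa1
body[3] mov  r7, r6 -> r7=0xa7
epilogue: pop r7=0x7e, sp=0xa4
epilogue: pop r2=0x6b, sp=0xa5
r4 is caller-saved -> body value

REG = 0x93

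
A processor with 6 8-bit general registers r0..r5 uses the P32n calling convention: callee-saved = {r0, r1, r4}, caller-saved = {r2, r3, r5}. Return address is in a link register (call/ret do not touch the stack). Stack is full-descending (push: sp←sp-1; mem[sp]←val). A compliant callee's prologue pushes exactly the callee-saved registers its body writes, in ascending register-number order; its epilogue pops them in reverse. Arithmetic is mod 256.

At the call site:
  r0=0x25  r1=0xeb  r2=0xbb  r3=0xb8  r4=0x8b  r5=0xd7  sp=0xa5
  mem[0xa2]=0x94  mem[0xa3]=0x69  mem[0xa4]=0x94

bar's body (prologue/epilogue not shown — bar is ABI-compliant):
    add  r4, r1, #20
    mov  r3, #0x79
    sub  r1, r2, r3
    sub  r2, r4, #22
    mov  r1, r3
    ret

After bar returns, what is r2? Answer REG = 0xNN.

REG = 0xe9

prologue: push r1 → mem[0xa4]=0xeb, sp=0xa4
prologue: push r4 → mem[0xa3]=0x8b, sp=0xa3
body[0] add  r4, r1, #20 → r4=0xff
body[1] mov  r3, #0x79 → r3=0x79
body[2] sub  r1, r2, r3 → r1=0x42
body[3] sub  r2, r4, #22 → r2=0xe9
body[4] mov  r1, r3 → r1=0x79
epilogue: pop r4=0x8b, sp=0xa4
epilogue: pop r1=0xeb, sp=0xa5
r2 is caller-saved → body value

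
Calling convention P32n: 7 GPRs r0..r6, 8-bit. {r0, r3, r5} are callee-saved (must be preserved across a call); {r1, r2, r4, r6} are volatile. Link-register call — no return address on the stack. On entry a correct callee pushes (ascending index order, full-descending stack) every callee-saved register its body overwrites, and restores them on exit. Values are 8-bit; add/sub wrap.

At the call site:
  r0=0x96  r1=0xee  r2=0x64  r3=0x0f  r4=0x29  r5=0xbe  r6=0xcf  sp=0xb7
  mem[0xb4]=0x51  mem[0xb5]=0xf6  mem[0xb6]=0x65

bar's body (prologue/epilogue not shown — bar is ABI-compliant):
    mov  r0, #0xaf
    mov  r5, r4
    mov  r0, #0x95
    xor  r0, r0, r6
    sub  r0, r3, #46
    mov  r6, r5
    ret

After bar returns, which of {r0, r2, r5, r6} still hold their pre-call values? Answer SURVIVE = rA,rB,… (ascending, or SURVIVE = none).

SURVIVE = r0,r2,r5

prologue: push r0 -> mem[0xb6]=0x96, sp=0xb6
prologue: push r5 -> mem[0xb5]=0xbe, sp=0xb5
body[0] mov  r0, #0xaf -> r0=0xaf
body[1] mov  r5, r4 -> r5=0x29
body[2] mov  r0, #0x95 -> r0=0x95
body[3] xor  r0, r0, r6 -> r0=0x5a
body[4] sub  r0, r3, #46 -> r0=0xe1
body[5] mov  r6, r5 -> r6=0x29
epilogue: pop r5=0xbe, sp=0xb6
epilogue: pop r0=0x96, sp=0xb7
r0: callee-saved, written=True
r2: caller-saved, written=False
r5: callee-saved, written=True
r6: caller-saved, written=True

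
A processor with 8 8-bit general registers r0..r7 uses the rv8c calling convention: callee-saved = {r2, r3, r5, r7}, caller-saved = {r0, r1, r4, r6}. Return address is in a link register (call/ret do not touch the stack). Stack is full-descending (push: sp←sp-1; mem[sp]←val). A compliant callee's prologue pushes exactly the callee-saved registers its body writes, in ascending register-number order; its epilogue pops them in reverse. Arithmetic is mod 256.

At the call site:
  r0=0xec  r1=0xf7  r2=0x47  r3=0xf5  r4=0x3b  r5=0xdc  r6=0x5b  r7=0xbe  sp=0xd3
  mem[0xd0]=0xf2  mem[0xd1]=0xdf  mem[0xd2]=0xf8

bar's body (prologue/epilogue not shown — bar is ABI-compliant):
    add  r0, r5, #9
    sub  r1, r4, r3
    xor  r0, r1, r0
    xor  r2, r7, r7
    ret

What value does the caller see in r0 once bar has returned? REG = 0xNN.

REG = 0xa3

prologue: push r2 → mem[0xd2]=0x47, sp=0xd2
body[0] add  r0, r5, #9 → r0=0xe5
body[1] sub  r1, r4, r3 → r1=0x46
body[2] xor  r0, r1, r0 → r0=0xa3
body[3] xor  r2, r7, r7 → r2=0x00
epilogue: pop r2=0x47, sp=0xd3
r0 is caller-saved → body value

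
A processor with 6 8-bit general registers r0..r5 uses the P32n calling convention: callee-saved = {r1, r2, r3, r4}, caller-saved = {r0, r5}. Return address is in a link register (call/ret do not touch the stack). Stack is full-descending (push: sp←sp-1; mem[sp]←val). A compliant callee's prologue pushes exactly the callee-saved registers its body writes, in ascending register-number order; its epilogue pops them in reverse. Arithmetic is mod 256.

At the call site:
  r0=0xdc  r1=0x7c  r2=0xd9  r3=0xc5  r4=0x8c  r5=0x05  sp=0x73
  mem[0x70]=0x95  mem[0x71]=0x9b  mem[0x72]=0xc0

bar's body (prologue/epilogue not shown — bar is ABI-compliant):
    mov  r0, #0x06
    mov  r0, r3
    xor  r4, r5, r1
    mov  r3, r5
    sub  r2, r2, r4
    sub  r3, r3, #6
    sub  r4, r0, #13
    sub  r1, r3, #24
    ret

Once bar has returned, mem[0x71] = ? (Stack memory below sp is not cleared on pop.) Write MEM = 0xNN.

prologue: push r1 -> mem[0x72]=0x7c, sp=0x72
prologue: push r2 -> mem[0x71]=0xd9, sp=0x71
prologue: push r3 -> mem[0x70]=0xc5, sp=0x70
prologue: push r4 -> mem[0x6f]=0x8c, sp=0x6f
body[0] mov  r0, #0x06 -> r0=0x06
body[1] mov  r0, r3 -> r0=0xc5
body[2] xor  r4, r5, r1 -> r4=0x79
body[3] mov  r3, r5 -> r3=0x05
body[4] sub  r2, r2, r4 -> r2=0x60
body[5] sub  r3, r3, #6 -> r3=0xff
body[6] sub  r4, r0, #13 -> r4=0xb8
body[7] sub  r1, r3, #24 -> r1=0xe7
epilogue: pop r4=0x8c, sp=0x70
epilogue: pop r3=0xc5, sp=0x71
epilogue: pop r2=0xd9, sp=0x72
epilogue: pop r1=0x7c, sp=0x73
prologue pushed ['r1', 'r2', 'r3', 'r4'] at ['0x72', '0x71', '0x70', '0x6f']

MEM = 0xd9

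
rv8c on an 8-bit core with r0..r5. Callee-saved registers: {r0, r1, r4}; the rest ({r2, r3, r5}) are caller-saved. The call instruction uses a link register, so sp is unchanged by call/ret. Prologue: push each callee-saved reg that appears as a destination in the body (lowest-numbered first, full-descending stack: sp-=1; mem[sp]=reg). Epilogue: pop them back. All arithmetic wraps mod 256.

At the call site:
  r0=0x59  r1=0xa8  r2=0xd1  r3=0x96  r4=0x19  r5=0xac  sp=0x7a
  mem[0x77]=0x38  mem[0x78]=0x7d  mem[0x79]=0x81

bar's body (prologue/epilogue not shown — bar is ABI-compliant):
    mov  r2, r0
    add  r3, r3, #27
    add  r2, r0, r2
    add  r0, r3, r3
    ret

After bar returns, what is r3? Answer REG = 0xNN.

prologue: push r0 → mem[0x79]=0x59, sp=0x79
body[0] mov  r2, r0 → r2=0x59
body[1] add  r3, r3, #27 → r3=0xb1
body[2] add  r2, r0, r2 → r2=0xb2
body[3] add  r0, r3, r3 → r0=0x62
epilogue: pop r0=0x59, sp=0x7a
r3 is caller-saved → body value

REG = 0xb1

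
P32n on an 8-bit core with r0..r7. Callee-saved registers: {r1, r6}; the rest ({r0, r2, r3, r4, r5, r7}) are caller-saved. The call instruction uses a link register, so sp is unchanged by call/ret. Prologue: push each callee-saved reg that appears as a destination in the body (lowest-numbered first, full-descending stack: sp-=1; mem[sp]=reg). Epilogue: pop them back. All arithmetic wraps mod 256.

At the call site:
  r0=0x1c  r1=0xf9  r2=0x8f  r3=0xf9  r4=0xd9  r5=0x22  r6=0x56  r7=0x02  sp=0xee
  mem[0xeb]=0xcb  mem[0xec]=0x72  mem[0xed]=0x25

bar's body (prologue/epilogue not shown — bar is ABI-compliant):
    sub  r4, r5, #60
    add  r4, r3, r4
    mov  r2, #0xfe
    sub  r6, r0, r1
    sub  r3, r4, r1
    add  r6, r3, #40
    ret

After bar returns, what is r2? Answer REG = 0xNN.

prologue: push r6 -> mem[0xed]=0x56, sp=0xed
body[0] sub  r4, r5, #60 -> r4=0xe6
body[1] add  r4, r3, r4 -> r4=0xdf
body[2] mov  r2, #0xfe -> r2=0xfe
body[3] sub  r6, r0, r1 -> r6=0x23
body[4] sub  r3, r4, r1 -> r3=0xe6
body[5] add  r6, r3, #40 -> r6=0x0e
epilogue: pop r6=0x56, sp=0xee
r2 is caller-saved -> body value

REG = 0xfe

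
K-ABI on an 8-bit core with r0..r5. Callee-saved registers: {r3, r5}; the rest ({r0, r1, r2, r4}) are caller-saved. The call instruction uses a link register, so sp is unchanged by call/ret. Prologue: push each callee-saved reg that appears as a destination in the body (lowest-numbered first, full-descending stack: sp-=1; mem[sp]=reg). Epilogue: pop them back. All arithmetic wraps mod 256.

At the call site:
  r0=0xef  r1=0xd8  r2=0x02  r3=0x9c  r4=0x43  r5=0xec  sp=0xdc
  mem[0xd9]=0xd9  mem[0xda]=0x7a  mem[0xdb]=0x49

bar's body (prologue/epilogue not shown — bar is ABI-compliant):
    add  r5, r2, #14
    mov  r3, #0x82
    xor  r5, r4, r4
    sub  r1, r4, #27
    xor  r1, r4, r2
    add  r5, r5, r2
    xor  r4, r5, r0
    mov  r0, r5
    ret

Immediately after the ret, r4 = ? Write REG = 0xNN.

REG = 0xed

prologue: push r3 → mem[0xdb]=0x9c, sp=0xdb
prologue: push r5 → mem[0xda]=0xec, sp=0xda
body[0] add  r5, r2, #14 → r5=0x10
body[1] mov  r3, #0x82 → r3=0x82
body[2] xor  r5, r4, r4 → r5=0x00
body[3] sub  r1, r4, #27 → r1=0x28
body[4] xor  r1, r4, r2 → r1=0x41
body[5] add  r5, r5, r2 → r5=0x02
body[6] xor  r4, r5, r0 → r4=0xed
body[7] mov  r0, r5 → r0=0x02
epilogue: pop r5=0xec, sp=0xdb
epilogue: pop r3=0x9c, sp=0xdc
r4 is caller-saved → body value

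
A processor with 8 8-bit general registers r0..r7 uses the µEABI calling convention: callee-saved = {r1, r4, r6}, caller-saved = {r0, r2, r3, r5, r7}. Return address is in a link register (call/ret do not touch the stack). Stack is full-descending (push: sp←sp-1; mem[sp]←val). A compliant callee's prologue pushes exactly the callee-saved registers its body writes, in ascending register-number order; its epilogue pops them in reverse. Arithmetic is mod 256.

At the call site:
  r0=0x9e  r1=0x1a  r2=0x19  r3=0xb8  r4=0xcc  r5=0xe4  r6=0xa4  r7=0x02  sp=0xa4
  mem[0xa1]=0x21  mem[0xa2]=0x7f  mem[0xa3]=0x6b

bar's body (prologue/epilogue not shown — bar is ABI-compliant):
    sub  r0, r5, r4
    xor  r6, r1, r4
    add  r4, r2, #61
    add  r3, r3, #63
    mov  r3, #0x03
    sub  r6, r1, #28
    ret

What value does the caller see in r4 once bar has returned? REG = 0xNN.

prologue: push r4 → mem[0xa3]=0xcc, sp=0xa3
prologue: push r6 → mem[0xa2]=0xa4, sp=0xa2
body[0] sub  r0, r5, r4 → r0=0x18
body[1] xor  r6, r1, r4 → r6=0xd6
body[2] add  r4, r2, #61 → r4=0x56
body[3] add  r3, r3, #63 → r3=0xf7
body[4] mov  r3, #0x03 → r3=0x03
body[5] sub  r6, r1, #28 → r6=0xfe
epilogue: pop r6=0xa4, sp=0xa3
epilogue: pop r4=0xcc, sp=0xa4
r4 is callee-saved → restored

REG = 0xcc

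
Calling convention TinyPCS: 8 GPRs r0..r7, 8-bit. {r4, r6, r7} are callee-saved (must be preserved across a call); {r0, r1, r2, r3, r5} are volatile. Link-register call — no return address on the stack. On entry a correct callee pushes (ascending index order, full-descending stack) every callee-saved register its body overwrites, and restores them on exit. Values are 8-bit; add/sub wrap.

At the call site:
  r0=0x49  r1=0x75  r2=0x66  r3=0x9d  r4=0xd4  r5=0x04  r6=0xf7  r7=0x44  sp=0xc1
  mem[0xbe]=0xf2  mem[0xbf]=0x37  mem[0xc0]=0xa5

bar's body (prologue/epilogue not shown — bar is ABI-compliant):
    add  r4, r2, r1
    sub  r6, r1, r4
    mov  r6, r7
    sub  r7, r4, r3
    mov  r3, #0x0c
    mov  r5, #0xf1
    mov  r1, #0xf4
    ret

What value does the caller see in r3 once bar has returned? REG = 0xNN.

REG = 0x0c

prologue: push r4 → mem[0xc0]=0xd4, sp=0xc0
prologue: push r6 → mem[0xbf]=0xf7, sp=0xbf
prologue: push r7 → mem[0xbe]=0x44, sp=0xbe
body[0] add  r4, r2, r1 → r4=0xdb
body[1] sub  r6, r1, r4 → r6=0x9a
body[2] mov  r6, r7 → r6=0x44
body[3] sub  r7, r4, r3 → r7=0x3e
body[4] mov  r3, #0x0c → r3=0x0c
body[5] mov  r5, #0xf1 → r5=0xf1
body[6] mov  r1, #0xf4 → r1=0xf4
epilogue: pop r7=0x44, sp=0xbf
epilogue: pop r6=0xf7, sp=0xc0
epilogue: pop r4=0xd4, sp=0xc1
r3 is caller-saved → body value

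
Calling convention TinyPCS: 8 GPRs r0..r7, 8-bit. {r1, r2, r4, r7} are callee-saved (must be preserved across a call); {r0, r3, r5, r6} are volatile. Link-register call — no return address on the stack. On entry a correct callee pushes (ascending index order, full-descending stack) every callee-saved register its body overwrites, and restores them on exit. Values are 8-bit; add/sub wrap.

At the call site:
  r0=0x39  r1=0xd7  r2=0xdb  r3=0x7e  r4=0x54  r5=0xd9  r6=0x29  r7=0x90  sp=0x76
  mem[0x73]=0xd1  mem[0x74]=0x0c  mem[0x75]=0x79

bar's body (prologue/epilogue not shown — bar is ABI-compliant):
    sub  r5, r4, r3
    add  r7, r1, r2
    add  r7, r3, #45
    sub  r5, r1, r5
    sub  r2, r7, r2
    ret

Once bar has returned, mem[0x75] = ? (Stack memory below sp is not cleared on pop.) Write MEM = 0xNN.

MEM = 0xdb

prologue: push r2 → mem[0x75]=0xdb, sp=0x75
prologue: push r7 → mem[0x74]=0x90, sp=0x74
body[0] sub  r5, r4, r3 → r5=0xd6
body[1] add  r7, r1, r2 → r7=0xb2
body[2] add  r7, r3, #45 → r7=0xab
body[3] sub  r5, r1, r5 → r5=0x01
body[4] sub  r2, r7, r2 → r2=0xd0
epilogue: pop r7=0x90, sp=0x75
epilogue: pop r2=0xdb, sp=0x76
prologue pushed ['r2', 'r7'] at ['0x75', '0x74']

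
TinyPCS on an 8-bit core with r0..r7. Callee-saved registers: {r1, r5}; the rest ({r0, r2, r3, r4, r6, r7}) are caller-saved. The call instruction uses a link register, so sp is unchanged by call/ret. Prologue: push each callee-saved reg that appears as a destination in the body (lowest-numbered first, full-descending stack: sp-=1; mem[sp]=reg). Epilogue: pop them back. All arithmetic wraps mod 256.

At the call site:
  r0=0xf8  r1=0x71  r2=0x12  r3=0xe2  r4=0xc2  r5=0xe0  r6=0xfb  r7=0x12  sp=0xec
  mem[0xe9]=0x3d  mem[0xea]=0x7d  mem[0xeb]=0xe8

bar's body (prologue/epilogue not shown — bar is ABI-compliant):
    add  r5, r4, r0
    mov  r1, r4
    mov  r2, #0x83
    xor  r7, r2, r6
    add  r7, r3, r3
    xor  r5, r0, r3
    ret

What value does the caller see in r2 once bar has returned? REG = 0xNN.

REG = 0x83

prologue: push r1 -> mem[0xeb]=0x71, sp=0xeb
prologue: push r5 -> mem[0xea]=0xe0, sp=0xea
body[0] add  r5, r4, r0 -> r5=0xba
body[1] mov  r1, r4 -> r1=0xc2
body[2] mov  r2, #0x83 -> r2=0x83
body[3] xor  r7, r2, r6 -> r7=0x78
body[4] add  r7, r3, r3 -> r7=0xc4
body[5] xor  r5, r0, r3 -> r5=0x1a
epilogue: pop r5=0xe0, sp=0xeb
epilogue: pop r1=0x71, sp=0xec
r2 is caller-saved -> body value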